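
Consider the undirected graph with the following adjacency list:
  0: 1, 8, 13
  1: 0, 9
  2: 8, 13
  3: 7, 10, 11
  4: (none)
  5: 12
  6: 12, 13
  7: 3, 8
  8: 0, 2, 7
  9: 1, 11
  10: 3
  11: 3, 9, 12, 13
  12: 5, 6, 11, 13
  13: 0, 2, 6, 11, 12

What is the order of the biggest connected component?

4 is isolated — a component by itself.
Starting from 0 we can reach 0, 1, 2, 3, 5, 6, 7, 8, 9, 10, 11, 12, 13. That is one component of size 13.
The largest has 13 vertices.

13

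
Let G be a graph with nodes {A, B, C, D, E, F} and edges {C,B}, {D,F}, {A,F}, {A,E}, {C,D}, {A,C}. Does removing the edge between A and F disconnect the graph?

After removing A - F, the path A-C-D-F still connects them, so the edge is not a bridge.

No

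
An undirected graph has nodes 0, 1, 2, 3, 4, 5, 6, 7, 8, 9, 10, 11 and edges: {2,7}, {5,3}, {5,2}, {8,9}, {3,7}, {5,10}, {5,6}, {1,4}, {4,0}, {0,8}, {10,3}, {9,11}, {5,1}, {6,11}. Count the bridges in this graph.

0

The edges on the cycle 5-2-7-3-5 are not bridges since each lies on that cycle.
Every edge lies on some cycle, so there are no bridges.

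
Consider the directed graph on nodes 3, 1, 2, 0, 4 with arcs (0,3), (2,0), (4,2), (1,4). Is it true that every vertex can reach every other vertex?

There is no directed path from 2 to 1, so the graph is not strongly connected.

No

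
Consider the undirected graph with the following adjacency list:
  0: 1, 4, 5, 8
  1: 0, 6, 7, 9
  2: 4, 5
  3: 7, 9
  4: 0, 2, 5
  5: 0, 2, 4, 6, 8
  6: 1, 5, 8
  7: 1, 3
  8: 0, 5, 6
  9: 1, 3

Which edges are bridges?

none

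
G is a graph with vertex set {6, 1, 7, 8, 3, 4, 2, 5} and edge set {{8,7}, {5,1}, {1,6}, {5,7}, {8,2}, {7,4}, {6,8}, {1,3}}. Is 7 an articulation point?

Deleting 7 raises the number of components from 1 to 2, so 7 is a cut vertex.

Yes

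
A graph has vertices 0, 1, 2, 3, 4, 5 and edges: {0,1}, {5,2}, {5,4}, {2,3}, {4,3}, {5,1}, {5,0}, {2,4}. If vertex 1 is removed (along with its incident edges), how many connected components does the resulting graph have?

With 1 gone, the remaining components are: {0, 2, 3, 4, 5}.
That is 1 component.

1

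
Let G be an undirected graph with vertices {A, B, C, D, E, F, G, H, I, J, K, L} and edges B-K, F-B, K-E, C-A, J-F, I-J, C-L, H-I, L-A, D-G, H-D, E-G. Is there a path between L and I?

The component containing L is {A, C, L}, and I is not in it.

No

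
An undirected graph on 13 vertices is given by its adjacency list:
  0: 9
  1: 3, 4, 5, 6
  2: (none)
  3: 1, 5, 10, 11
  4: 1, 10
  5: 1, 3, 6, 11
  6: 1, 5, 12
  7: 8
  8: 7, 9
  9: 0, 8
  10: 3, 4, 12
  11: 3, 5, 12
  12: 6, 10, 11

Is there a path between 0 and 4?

No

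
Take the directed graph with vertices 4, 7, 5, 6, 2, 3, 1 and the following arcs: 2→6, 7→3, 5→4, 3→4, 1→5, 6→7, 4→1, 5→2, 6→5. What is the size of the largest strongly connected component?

7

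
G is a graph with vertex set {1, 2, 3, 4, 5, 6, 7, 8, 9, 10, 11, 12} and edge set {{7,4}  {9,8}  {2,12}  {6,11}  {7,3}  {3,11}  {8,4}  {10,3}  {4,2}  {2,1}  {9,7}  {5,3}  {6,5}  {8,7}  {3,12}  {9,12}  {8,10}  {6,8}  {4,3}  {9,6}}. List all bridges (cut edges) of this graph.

1-2

The edges on the cycle 9-6-5-3-10-8-9 are not bridges since each lies on that cycle.
But removing 2 - 1 disconnects 2 from 1 — this is a bridge.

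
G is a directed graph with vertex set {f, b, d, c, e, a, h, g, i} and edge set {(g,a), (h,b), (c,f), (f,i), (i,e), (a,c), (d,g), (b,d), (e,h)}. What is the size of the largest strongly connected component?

9

{a, b, c, d, e, f, g, h, i} are all mutually reachable — one SCC of size 9.
The largest has 9 vertices.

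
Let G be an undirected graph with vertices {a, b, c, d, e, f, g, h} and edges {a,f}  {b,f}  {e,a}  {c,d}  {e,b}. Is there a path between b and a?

From b we can reach a, b, e, f, which includes a.

Yes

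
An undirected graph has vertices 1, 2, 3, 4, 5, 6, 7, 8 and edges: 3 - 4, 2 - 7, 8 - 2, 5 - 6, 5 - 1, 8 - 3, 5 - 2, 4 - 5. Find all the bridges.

The edges on the cycle 8-3-4-5-2-8 are not bridges since each lies on that cycle.
But removing 2 - 7 disconnects 2 from 7; removing 5 - 6 disconnects 5 from 6; removing 5 - 1 disconnects 5 from 1 — these are bridges.

1-5, 2-7, 5-6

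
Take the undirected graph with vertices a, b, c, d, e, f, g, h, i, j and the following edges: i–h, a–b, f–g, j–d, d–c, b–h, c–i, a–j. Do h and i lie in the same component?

From h we can reach a, b, c, d, h, i, j, which includes i.

Yes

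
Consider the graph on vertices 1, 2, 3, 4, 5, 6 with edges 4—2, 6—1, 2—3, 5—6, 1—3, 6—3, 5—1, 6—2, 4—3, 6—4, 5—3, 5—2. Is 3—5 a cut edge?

After removing 3—5, the path 3-6-5 still connects them, so the edge is not a bridge.

No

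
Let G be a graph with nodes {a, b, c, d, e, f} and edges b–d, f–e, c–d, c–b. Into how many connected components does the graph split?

3

a is isolated — a component by itself.
Starting from e we can reach e, f. That is one component of size 2.
Starting from b we can reach b, c, d. That is one component of size 3.
Total: 3 components.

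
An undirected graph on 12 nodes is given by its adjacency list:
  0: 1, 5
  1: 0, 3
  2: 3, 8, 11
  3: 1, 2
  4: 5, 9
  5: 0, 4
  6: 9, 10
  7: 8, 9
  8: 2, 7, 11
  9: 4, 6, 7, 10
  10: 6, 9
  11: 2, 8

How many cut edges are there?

The edges on the cycle 9-10-6-9 are not bridges since each lies on that cycle.
Every edge lies on some cycle, so there are no bridges.

0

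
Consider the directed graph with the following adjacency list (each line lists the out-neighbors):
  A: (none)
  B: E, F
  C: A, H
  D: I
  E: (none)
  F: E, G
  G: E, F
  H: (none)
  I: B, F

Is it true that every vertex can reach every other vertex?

There is no directed path from B to C, so the graph is not strongly connected.

No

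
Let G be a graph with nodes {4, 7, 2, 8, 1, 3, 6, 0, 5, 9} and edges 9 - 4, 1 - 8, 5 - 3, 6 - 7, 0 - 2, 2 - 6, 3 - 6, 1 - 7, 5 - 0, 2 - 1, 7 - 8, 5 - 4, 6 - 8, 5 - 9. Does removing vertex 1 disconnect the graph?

Deleting 1 leaves 1 component (was 1) (its neighbors 2, 7, 8 remain connected to each other), so 1 is not a cut vertex.

No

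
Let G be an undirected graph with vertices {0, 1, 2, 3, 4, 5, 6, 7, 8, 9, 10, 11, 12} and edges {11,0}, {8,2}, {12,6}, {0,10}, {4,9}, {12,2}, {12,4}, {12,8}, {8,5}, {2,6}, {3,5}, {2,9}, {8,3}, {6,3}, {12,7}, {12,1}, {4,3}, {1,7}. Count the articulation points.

2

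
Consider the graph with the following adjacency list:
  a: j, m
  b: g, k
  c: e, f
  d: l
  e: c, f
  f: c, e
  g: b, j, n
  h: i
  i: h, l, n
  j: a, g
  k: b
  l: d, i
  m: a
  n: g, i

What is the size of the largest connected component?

11

Starting from c we can reach c, e, f. That is one component of size 3.
Starting from a we can reach a, b, d, g, h, i, j, k, l, m, n. That is one component of size 11.
The largest has 11 vertices.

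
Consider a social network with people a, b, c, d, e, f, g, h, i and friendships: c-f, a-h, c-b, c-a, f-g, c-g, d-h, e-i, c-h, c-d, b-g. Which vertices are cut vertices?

c

Removing c increases the component count from 2 to 3, so c is a cut vertex.
By contrast removing d leaves 2 components; it is not a cut vertex. No other vertex is a cut vertex either.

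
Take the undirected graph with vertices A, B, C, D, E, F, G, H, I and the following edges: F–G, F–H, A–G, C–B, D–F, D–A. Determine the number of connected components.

4

E is isolated — a component by itself.
I is isolated — a component by itself.
Starting from B we can reach B, C. That is one component of size 2.
Starting from A we can reach A, D, F, G, H. That is one component of size 5.
Total: 4 components.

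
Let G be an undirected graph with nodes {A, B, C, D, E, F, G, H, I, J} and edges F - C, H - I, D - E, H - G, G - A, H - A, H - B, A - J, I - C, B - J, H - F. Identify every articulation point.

Removing H increases the component count from 2 to 3, so H is a cut vertex.
By contrast removing I leaves 2 components; it is not a cut vertex. No other vertex is a cut vertex either.

H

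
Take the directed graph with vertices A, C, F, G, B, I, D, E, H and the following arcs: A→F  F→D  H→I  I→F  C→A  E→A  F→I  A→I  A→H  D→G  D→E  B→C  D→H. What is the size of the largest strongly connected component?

{A, D, E, F, H, I} are all mutually reachable — one SCC of size 6.
{G} is an SCC by itself.
{C} is an SCC by itself.
{B} is an SCC by itself.
The largest has 6 vertices.

6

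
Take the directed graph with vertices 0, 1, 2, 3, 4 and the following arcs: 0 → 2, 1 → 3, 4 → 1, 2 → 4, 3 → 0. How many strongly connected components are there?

1

{0, 1, 2, 3, 4} are all mutually reachable — one SCC of size 5.
That gives 1 strongly connected component.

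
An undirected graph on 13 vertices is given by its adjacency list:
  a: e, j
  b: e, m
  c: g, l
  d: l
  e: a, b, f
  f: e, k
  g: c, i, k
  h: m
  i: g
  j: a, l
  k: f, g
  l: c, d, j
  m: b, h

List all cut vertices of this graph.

Removing b increases the component count from 1 to 2, so b is a cut vertex.
Removing e increases the component count from 1 to 2, so e is a cut vertex.
Removing g increases the component count from 1 to 2, so g is a cut vertex.
Likewise l, m are cut vertices.
By contrast removing h leaves 1 component; it is not a cut vertex. No other vertex is a cut vertex either.

b, e, g, l, m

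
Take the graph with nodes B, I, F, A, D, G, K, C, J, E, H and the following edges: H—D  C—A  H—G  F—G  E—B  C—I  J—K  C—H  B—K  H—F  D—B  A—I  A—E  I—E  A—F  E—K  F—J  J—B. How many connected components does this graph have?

Starting from A we can reach A, B, C, D, E, F, G, H, I, J, K. That is one component of size 11.
Total: 1 component.

1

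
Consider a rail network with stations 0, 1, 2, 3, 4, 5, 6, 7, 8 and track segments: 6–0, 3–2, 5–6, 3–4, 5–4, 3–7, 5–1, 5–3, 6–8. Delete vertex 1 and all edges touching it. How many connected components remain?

With 1 gone, the remaining components are: {0, 2, 3, 4, 5, 6, 7, 8}.
That is 1 component.

1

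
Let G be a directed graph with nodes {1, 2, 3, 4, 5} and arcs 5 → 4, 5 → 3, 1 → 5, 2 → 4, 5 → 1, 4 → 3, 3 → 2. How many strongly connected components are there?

2

{2, 3, 4} are all mutually reachable — one SCC of size 3.
{1, 5} are all mutually reachable — one SCC of size 2.
That gives 2 strongly connected components.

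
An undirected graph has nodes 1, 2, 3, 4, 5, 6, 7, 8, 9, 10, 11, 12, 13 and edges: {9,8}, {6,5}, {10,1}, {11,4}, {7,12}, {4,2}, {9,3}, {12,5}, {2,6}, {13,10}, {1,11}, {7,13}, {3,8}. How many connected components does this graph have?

2

Starting from 3 we can reach 3, 8, 9. That is one component of size 3.
Starting from 1 we can reach 1, 2, 4, 5, 6, 7, 10, 11, 12, 13. That is one component of size 10.
Total: 2 components.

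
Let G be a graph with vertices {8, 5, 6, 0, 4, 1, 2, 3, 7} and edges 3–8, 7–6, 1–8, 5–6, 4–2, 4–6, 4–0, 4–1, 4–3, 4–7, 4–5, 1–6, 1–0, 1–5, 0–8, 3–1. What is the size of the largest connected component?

Starting from 0 we can reach 0, 1, 2, 3, 4, 5, 6, 7, 8. That is one component of size 9.
The largest has 9 vertices.

9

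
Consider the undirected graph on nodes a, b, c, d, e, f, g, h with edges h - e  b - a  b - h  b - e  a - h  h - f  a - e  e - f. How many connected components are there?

4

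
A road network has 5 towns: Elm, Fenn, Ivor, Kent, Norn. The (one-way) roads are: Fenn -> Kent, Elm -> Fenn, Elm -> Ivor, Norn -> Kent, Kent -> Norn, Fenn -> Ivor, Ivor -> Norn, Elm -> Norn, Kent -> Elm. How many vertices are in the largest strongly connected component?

{Elm, Fenn, Ivor, Kent, Norn} are all mutually reachable — one SCC of size 5.
The largest has 5 vertices.

5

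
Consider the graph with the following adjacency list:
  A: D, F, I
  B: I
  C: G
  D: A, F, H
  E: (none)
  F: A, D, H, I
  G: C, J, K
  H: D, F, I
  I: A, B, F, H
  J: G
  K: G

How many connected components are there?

3

E is isolated — a component by itself.
Starting from C we can reach C, G, J, K. That is one component of size 4.
Starting from A we can reach A, B, D, F, H, I. That is one component of size 6.
Total: 3 components.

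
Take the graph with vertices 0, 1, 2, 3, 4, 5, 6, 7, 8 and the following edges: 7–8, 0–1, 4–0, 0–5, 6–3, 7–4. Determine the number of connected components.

3

2 is isolated — a component by itself.
Starting from 3 we can reach 3, 6. That is one component of size 2.
Starting from 0 we can reach 0, 1, 4, 5, 7, 8. That is one component of size 6.
Total: 3 components.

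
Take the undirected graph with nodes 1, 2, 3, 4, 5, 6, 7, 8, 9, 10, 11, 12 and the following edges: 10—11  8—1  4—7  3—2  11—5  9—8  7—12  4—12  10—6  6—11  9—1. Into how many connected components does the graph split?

4

Starting from 2 we can reach 2, 3. That is one component of size 2.
Starting from 4 we can reach 4, 7, 12. That is one component of size 3.
Starting from 1 we can reach 1, 8, 9. That is one component of size 3.
Starting from 5 we can reach 5, 6, 10, 11. That is one component of size 4.
Total: 4 components.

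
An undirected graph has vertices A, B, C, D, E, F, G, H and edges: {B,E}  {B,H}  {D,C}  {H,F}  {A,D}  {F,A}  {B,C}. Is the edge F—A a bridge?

No

After removing F—A, the path F-H-B-C-D-A still connects them, so the edge is not a bridge.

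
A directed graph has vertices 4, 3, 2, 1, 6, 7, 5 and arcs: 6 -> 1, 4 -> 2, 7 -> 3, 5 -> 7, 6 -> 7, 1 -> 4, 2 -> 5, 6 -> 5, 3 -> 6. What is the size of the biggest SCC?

7

{1, 2, 3, 4, 5, 6, 7} are all mutually reachable — one SCC of size 7.
The largest has 7 vertices.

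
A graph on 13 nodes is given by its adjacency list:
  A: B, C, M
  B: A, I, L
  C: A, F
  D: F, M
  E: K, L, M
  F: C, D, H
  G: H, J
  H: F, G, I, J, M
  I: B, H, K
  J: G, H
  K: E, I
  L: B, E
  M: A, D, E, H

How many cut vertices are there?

Removing H increases the component count from 1 to 2, so H is a cut vertex.
By contrast removing L leaves 1 component; it is not a cut vertex. No other vertex is a cut vertex either.

1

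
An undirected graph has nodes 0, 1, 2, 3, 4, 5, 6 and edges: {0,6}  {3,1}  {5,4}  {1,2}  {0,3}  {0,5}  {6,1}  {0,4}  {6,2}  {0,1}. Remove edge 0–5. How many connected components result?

1

0 and 5 are still connected via 0-4-5, so the component count stays at 1.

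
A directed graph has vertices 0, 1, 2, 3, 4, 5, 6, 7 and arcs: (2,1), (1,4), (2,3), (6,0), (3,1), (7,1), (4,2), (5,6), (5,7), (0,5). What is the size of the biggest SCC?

4

{1, 2, 3, 4} are all mutually reachable — one SCC of size 4.
{0, 5, 6} are all mutually reachable — one SCC of size 3.
{7} is an SCC by itself.
The largest has 4 vertices.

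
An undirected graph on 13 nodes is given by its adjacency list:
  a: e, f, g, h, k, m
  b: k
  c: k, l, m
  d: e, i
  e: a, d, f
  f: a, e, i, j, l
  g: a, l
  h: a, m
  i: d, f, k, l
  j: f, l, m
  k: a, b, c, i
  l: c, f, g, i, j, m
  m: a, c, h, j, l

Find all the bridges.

b-k

The edges on the cycle m-a-f-l-m are not bridges since each lies on that cycle.
But removing b-k disconnects b from k — this is a bridge.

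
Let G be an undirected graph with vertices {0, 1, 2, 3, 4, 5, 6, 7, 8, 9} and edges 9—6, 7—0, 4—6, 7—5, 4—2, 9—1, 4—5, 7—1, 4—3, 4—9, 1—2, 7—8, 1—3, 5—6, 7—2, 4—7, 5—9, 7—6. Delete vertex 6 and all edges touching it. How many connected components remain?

1

With 6 gone, the remaining components are: {0, 1, 2, 3, 4, 5, 7, 8, 9}.
That is 1 component.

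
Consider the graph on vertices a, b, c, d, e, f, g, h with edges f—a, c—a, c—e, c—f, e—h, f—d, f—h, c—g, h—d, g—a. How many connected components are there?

2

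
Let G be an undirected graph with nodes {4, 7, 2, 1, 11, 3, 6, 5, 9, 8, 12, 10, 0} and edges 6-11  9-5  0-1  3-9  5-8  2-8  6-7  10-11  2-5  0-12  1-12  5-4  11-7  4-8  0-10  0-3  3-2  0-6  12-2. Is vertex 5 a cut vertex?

No

Deleting 5 leaves 1 component (was 1) (its neighbors 2, 4, 8, 9 remain connected to each other), so 5 is not a cut vertex.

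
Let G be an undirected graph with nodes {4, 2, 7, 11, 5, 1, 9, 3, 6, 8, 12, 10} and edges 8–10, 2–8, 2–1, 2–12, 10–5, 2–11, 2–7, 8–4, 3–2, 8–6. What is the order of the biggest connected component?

11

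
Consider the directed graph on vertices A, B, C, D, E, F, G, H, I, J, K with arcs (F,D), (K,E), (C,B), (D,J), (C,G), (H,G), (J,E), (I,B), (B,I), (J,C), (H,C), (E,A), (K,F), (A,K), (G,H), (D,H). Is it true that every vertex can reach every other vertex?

No

There is no directed path from H to K, so the graph is not strongly connected.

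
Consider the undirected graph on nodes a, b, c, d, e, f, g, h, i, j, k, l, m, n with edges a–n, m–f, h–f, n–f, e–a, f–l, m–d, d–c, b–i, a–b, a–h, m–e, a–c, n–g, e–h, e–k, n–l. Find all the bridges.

a-b, b-i, e-k, g-n

The edges on the cycle n-f-l-n are not bridges since each lies on that cycle.
But removing g–n disconnects g from n; removing e–k disconnects e from k; removing b–a disconnects b from a; removing i–b disconnects i from b — these are bridges.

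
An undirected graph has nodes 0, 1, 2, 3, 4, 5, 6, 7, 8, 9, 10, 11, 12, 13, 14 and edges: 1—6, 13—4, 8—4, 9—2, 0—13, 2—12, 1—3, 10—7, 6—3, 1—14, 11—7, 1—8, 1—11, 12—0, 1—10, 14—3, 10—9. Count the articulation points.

1

Removing 1 increases the component count from 2 to 3, so 1 is a cut vertex.
By contrast removing 14 leaves 2 components; it is not a cut vertex. No other vertex is a cut vertex either.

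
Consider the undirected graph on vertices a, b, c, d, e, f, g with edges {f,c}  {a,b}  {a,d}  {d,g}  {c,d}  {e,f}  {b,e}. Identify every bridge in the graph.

The edges on the cycle a-b-e-f-c-d-a are not bridges since each lies on that cycle.
But removing d–g disconnects d from g — this is a bridge.

d-g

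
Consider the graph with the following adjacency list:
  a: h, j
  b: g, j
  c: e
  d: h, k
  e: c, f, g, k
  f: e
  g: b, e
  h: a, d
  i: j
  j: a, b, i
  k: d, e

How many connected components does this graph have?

1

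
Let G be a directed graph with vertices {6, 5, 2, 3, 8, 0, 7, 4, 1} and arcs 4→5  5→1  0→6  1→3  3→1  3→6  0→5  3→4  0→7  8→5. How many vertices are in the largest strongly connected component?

{1, 3, 4, 5} are all mutually reachable — one SCC of size 4.
{6} is an SCC by itself.
{2} is an SCC by itself.
{8} is an SCC by itself.
{0} is an SCC by itself.
(and 1 more singleton SCC)
The largest has 4 vertices.

4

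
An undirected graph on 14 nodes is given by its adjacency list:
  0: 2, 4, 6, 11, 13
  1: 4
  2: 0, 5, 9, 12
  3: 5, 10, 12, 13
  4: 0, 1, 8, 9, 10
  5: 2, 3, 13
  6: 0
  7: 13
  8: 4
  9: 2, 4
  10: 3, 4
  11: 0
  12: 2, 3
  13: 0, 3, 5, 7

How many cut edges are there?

The edges on the cycle 0-4-10-3-13-0 are not bridges since each lies on that cycle.
But removing 4-8 disconnects 4 from 8; removing 0-6 disconnects 0 from 6; removing 0-11 disconnects 0 from 11; removing 4-1 disconnects 4 from 1 — these are bridges.
In total 5 edges are bridges.

5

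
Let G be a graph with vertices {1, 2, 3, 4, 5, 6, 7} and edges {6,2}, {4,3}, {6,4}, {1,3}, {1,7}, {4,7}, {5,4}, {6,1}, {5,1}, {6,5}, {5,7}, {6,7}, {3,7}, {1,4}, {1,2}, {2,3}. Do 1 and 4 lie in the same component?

Yes

From 1 we can reach 1, 2, 3, 4, 5, 6, 7, which includes 4.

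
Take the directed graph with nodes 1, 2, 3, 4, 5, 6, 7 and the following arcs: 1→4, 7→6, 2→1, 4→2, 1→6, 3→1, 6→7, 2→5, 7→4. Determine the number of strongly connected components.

{1, 2, 4, 6, 7} are all mutually reachable — one SCC of size 5.
{5} is an SCC by itself.
{3} is an SCC by itself.
That gives 3 strongly connected components.

3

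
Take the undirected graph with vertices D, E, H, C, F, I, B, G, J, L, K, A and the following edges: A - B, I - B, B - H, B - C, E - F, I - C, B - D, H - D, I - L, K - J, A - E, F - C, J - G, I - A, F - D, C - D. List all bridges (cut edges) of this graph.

G-J, I-L, J-K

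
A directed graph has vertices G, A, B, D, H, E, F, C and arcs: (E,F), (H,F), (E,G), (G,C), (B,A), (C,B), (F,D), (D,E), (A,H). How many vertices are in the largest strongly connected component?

8

{A, B, C, D, E, F, G, H} are all mutually reachable — one SCC of size 8.
The largest has 8 vertices.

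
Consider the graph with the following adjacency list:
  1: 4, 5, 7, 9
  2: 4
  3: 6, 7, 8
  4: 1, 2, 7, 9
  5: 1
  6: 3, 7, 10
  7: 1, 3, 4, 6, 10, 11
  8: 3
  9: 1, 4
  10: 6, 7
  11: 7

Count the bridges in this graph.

The edges on the cycle 7-3-6-10-7 are not bridges since each lies on that cycle.
But removing 8-3 disconnects 8 from 3; removing 1-5 disconnects 1 from 5; removing 7-11 disconnects 7 from 11; removing 2-4 disconnects 2 from 4 — these are bridges.
That makes 4 bridges.

4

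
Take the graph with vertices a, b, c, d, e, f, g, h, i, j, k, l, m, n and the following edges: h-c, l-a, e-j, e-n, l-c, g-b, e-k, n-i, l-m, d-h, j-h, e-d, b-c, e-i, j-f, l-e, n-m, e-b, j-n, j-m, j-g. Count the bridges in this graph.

3

The edges on the cycle e-j-g-b-e are not bridges since each lies on that cycle.
But removing a-l disconnects a from l; removing j-f disconnects j from f; removing e-k disconnects e from k — these are bridges.
That makes 3 bridges.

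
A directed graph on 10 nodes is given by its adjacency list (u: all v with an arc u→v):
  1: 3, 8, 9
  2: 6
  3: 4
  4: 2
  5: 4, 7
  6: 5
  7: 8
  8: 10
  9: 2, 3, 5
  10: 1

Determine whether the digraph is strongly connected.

Yes

From 3 we can reach every vertex (1, 2, 3, 4, 5, 6, 7, 8, 9, 10), and every vertex can reach 3 (1, 2, 3, 4, 5, 6, 7, 8, 9, 10). So the whole graph is one strongly connected component.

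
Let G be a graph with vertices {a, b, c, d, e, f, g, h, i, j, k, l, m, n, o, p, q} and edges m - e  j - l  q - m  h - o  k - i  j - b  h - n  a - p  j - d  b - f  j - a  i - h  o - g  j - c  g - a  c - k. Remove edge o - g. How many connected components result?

2

o and g are still connected via o-h-i-k-c-j-a-g, so the component count stays at 2.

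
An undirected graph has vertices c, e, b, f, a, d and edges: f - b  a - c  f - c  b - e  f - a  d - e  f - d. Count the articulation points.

1

Removing f increases the component count from 1 to 2, so f is a cut vertex.
By contrast removing d leaves 1 component; it is not a cut vertex. No other vertex is a cut vertex either.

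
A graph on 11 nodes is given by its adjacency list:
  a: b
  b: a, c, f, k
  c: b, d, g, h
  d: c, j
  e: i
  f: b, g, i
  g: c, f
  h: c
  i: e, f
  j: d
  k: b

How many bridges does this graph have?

7

The edges on the cycle c-b-f-g-c are not bridges since each lies on that cycle.
But removing e-i disconnects e from i; removing f-i disconnects f from i; removing c-h disconnects c from h; removing c-d disconnects c from d — these are bridges.
In total 7 edges are bridges.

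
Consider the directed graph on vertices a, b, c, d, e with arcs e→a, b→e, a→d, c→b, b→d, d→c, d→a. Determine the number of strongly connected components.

1

{a, b, c, d, e} are all mutually reachable — one SCC of size 5.
That gives 1 strongly connected component.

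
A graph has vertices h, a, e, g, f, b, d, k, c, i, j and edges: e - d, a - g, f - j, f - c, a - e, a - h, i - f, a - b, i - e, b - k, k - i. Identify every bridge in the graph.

a-g, a-h, c-f, d-e, f-i, f-j

The edges on the cycle a-b-k-i-e-a are not bridges since each lies on that cycle.
But removing j - f disconnects j from f; removing a - h disconnects a from h; removing f - c disconnects f from c; removing i - f disconnects i from f — these are bridges.
In total 6 edges are bridges.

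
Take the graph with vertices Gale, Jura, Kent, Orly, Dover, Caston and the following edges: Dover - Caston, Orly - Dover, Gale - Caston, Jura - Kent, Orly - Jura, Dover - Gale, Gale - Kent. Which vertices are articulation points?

Removing Gale, for instance, still leaves 1 component. No single vertex removal increases the component count — the graph has no articulation points.

none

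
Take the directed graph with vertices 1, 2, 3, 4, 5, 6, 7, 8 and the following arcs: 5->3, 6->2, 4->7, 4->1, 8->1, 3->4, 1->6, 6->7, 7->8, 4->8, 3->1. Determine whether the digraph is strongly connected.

There is no directed path from 8 to 4, so the graph is not strongly connected.

No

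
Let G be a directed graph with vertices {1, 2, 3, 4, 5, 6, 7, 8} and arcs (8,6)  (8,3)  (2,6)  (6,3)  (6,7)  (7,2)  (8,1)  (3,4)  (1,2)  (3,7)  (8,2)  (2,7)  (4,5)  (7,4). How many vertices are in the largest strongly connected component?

4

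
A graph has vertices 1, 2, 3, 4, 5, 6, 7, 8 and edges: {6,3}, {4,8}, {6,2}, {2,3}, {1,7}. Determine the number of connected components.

5 is isolated — a component by itself.
Starting from 1 we can reach 1, 7. That is one component of size 2.
Starting from 4 we can reach 4, 8. That is one component of size 2.
Starting from 2 we can reach 2, 3, 6. That is one component of size 3.
Total: 4 components.

4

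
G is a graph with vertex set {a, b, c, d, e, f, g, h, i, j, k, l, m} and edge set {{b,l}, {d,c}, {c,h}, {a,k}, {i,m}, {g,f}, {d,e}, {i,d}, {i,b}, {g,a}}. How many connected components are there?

3

j is isolated — a component by itself.
Starting from a we can reach a, f, g, k. That is one component of size 4.
Starting from b we can reach b, c, d, e, h, i, l, m. That is one component of size 8.
Total: 3 components.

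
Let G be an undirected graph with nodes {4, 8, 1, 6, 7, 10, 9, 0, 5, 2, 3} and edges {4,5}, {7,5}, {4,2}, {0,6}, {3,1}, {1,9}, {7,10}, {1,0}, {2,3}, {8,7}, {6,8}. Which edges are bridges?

1-9, 10-7

The edges on the cycle 4-2-3-1-0-6-8-7-5-4 are not bridges since each lies on that cycle.
But removing 9 - 1 disconnects 9 from 1; removing 10 - 7 disconnects 10 from 7 — these are bridges.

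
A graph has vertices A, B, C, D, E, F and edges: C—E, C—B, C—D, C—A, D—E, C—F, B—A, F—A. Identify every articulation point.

Removing C increases the component count from 1 to 2, so C is a cut vertex.
By contrast removing E leaves 1 component; it is not a cut vertex. No other vertex is a cut vertex either.

C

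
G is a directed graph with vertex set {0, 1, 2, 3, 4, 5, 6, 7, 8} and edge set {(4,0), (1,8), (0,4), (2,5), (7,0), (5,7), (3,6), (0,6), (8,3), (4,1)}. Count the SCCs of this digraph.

8

{0, 4} are all mutually reachable — one SCC of size 2.
{8} is an SCC by itself.
{2} is an SCC by itself.
{3} is an SCC by itself.
{5} is an SCC by itself.
(and 3 more singleton SCCs)
That gives 8 strongly connected components.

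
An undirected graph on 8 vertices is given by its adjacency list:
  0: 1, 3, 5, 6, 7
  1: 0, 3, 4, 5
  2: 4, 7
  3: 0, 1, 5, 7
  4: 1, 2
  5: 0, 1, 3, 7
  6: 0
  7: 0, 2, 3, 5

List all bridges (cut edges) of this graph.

0-6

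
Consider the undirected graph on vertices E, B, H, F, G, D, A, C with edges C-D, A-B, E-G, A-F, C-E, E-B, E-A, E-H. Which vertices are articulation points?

A, C, E

Removing A increases the component count from 1 to 2, so A is a cut vertex.
Removing C increases the component count from 1 to 2, so C is a cut vertex.
Removing E increases the component count from 1 to 4, so E is a cut vertex.
By contrast removing H leaves 1 component; it is not a cut vertex. No other vertex is a cut vertex either.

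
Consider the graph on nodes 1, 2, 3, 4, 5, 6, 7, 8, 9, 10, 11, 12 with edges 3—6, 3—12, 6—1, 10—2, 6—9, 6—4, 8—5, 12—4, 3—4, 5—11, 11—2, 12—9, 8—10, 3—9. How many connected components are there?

3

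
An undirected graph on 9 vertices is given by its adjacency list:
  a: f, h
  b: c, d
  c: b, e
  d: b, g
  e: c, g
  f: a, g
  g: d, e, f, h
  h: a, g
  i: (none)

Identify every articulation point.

Removing g increases the component count from 2 to 3, so g is a cut vertex.
By contrast removing e leaves 2 components; it is not a cut vertex. No other vertex is a cut vertex either.

g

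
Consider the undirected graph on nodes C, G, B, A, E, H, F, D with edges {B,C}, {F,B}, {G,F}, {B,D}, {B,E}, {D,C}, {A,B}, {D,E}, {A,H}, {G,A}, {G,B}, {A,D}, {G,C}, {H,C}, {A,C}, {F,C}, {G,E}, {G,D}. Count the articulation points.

Removing D, for instance, still leaves 1 component. No single vertex removal increases the component count — the graph has no articulation points.

0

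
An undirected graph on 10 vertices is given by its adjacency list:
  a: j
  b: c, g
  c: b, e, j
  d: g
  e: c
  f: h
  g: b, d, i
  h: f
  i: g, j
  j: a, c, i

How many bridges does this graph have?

The edges on the cycle b-c-j-i-g-b are not bridges since each lies on that cycle.
But removing g-d disconnects g from d; removing h-f disconnects h from f; removing c-e disconnects c from e; removing j-a disconnects j from a — these are bridges.
That makes 4 bridges.

4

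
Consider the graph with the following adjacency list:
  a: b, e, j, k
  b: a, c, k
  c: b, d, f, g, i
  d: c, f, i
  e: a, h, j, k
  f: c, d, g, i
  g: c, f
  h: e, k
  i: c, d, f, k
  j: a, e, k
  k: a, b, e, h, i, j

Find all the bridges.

The edges on the cycle a-k-h-e-a are not bridges since each lies on that cycle.
Every edge lies on some cycle, so there are no bridges.

none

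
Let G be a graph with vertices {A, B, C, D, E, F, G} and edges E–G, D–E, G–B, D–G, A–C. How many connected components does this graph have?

3

F is isolated — a component by itself.
Starting from A we can reach A, C. That is one component of size 2.
Starting from B we can reach B, D, E, G. That is one component of size 4.
Total: 3 components.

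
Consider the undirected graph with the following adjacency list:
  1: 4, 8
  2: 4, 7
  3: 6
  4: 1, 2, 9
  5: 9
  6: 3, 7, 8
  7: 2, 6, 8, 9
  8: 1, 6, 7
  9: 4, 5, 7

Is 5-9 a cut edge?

Removing 5-9 leaves no path between 5 and 9: the component count goes from 1 to 2. So it is a bridge.

Yes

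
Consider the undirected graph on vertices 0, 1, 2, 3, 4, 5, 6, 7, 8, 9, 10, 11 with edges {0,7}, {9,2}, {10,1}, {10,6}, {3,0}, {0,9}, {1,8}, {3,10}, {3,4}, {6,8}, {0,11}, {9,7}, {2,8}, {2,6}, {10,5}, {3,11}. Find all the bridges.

10-5, 3-4

The edges on the cycle 3-10-6-8-2-9-0-3 are not bridges since each lies on that cycle.
But removing 10 - 5 disconnects 10 from 5; removing 3 - 4 disconnects 3 from 4 — these are bridges.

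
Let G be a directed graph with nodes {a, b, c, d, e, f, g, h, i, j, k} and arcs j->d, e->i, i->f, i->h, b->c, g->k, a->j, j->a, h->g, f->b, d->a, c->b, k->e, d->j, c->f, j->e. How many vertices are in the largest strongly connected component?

5

{e, g, h, i, k} are all mutually reachable — one SCC of size 5.
{a, d, j} are all mutually reachable — one SCC of size 3.
{b, c, f} are all mutually reachable — one SCC of size 3.
The largest has 5 vertices.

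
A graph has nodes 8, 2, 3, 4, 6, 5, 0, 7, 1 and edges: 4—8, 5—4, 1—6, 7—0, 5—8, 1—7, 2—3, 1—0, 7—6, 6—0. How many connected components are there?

3

Starting from 2 we can reach 2, 3. That is one component of size 2.
Starting from 4 we can reach 4, 5, 8. That is one component of size 3.
Starting from 0 we can reach 0, 1, 6, 7. That is one component of size 4.
Total: 3 components.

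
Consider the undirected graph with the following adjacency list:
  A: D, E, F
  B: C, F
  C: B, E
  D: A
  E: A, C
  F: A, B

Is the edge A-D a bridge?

Yes

Removing A-D leaves no path between A and D: the component count goes from 1 to 2. So it is a bridge.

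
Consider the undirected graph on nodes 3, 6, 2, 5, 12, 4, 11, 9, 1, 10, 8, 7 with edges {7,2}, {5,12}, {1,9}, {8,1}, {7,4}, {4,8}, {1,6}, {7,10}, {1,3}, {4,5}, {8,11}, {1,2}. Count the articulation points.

Removing 1 increases the component count from 1 to 4, so 1 is a cut vertex.
Removing 4 increases the component count from 1 to 2, so 4 is a cut vertex.
Removing 5 increases the component count from 1 to 2, so 5 is a cut vertex.
Likewise 7, 8 are cut vertices.
By contrast removing 11 leaves 1 component; it is not a cut vertex. No other vertex is a cut vertex either.

5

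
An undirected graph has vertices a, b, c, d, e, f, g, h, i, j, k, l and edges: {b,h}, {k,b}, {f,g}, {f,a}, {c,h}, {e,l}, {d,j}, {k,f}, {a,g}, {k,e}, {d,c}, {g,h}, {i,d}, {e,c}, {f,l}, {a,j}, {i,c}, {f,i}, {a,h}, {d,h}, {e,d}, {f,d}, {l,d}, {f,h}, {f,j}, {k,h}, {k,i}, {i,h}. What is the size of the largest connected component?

Starting from a we can reach a, b, c, d, e, f, g, h, i, j, k, l. That is one component of size 12.
The largest has 12 vertices.

12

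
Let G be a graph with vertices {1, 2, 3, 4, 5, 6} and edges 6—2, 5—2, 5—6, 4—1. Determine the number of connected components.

3

3 is isolated — a component by itself.
Starting from 1 we can reach 1, 4. That is one component of size 2.
Starting from 2 we can reach 2, 5, 6. That is one component of size 3.
Total: 3 components.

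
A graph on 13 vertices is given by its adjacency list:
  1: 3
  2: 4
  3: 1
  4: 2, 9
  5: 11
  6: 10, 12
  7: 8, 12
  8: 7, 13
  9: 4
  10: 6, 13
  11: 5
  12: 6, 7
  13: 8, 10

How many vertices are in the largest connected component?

6

Starting from 1 we can reach 1, 3. That is one component of size 2.
Starting from 5 we can reach 5, 11. That is one component of size 2.
Starting from 2 we can reach 2, 4, 9. That is one component of size 3.
Starting from 6 we can reach 6, 7, 8, 10, 12, 13. That is one component of size 6.
The largest has 6 vertices.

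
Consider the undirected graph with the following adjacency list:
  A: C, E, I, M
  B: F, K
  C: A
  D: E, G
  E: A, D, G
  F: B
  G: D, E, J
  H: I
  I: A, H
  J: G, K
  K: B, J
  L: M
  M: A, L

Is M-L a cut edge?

Yes

Removing M-L leaves no path between M and L: the component count goes from 1 to 2. So it is a bridge.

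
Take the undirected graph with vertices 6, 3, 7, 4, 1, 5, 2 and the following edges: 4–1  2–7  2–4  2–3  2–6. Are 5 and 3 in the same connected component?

The component containing 5 is {5}, and 3 is not in it.

No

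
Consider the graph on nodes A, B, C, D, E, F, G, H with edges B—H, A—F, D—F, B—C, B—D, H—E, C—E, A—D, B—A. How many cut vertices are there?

1

Removing B increases the component count from 2 to 3, so B is a cut vertex.
By contrast removing A leaves 2 components; it is not a cut vertex. No other vertex is a cut vertex either.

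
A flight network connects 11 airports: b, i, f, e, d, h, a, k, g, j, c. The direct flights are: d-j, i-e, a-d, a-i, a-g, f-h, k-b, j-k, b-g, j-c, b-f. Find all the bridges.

The edges on the cycle a-d-j-k-b-g-a are not bridges since each lies on that cycle.
But removing c-j disconnects c from j; removing e-i disconnects e from i; removing a-i disconnects a from i; removing h-f disconnects h from f — these are bridges.
In total 5 edges are bridges.

a-i, b-f, c-j, e-i, f-h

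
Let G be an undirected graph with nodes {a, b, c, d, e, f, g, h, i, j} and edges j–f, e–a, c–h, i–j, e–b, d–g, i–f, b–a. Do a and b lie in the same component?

Yes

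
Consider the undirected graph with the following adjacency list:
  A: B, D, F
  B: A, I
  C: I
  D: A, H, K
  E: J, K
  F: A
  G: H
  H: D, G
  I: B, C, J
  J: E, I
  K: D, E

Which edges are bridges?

The edges on the cycle D-A-B-I-J-E-K-D are not bridges since each lies on that cycle.
But removing D-H disconnects D from H; removing F-A disconnects F from A; removing C-I disconnects C from I; removing G-H disconnects G from H — these are bridges.

A-F, C-I, D-H, G-H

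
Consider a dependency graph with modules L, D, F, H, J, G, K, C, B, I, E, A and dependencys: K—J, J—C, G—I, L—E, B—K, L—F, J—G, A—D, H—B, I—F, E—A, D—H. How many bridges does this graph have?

The edges on the cycle L-E-A-D-H-B-K-J-G-I-F-L are not bridges since each lies on that cycle.
But removing C—J disconnects C from J — this is a bridge.

1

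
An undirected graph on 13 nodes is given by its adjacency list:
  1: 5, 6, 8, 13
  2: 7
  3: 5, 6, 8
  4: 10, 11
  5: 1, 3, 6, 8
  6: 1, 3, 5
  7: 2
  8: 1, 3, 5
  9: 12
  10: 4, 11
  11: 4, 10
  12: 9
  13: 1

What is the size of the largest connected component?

6

Starting from 2 we can reach 2, 7. That is one component of size 2.
Starting from 9 we can reach 9, 12. That is one component of size 2.
Starting from 4 we can reach 4, 10, 11. That is one component of size 3.
Starting from 1 we can reach 1, 3, 5, 6, 8, 13. That is one component of size 6.
The largest has 6 vertices.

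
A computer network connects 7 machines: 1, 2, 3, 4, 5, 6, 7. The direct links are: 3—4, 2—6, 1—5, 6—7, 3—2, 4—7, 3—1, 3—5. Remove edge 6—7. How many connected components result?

6 and 7 are still connected via 6-2-3-4-7, so the component count stays at 1.

1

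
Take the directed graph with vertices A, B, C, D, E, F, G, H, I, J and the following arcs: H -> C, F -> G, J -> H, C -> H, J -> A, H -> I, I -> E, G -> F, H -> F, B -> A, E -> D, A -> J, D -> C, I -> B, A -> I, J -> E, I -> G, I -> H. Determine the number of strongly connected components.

{A, B, C, D, E, H, I, J} are all mutually reachable — one SCC of size 8.
{F, G} are all mutually reachable — one SCC of size 2.
That gives 2 strongly connected components.

2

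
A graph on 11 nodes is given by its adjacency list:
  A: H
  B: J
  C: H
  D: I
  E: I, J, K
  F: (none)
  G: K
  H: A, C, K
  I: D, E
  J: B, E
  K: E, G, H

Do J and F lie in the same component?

No

The component containing J is {A, B, C, D, E, G, H, I, J, K}, and F is not in it.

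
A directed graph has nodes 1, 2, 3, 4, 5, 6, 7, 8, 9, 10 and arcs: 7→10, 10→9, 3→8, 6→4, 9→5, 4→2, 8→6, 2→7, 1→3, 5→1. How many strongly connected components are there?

{1, 2, 3, 4, 5, 6, 7, 8, 9, 10} are all mutually reachable — one SCC of size 10.
That gives 1 strongly connected component.

1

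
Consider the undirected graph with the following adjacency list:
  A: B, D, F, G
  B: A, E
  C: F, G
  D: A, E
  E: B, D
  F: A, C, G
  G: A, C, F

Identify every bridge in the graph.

The edges on the cycle A-B-E-D-A are not bridges since each lies on that cycle.
Every edge lies on some cycle, so there are no bridges.

none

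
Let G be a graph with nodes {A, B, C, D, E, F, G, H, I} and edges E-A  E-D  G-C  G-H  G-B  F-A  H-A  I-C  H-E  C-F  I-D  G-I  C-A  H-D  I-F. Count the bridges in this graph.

1

The edges on the cycle H-E-D-H are not bridges since each lies on that cycle.
But removing B-G disconnects B from G — this is a bridge.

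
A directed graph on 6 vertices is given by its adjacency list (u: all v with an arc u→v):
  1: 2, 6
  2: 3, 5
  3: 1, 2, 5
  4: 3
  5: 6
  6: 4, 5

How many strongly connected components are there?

{1, 2, 3, 4, 5, 6} are all mutually reachable — one SCC of size 6.
That gives 1 strongly connected component.

1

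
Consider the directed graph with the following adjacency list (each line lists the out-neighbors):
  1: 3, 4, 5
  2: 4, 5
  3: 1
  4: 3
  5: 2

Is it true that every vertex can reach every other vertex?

Yes

From 2 we can reach every vertex (1, 2, 3, 4, 5), and every vertex can reach 2 (1, 2, 3, 4, 5). So the whole graph is one strongly connected component.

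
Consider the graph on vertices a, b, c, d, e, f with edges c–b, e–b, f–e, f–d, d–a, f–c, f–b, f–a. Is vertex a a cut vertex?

No

Deleting a leaves 1 component (was 1) (its neighbors d, f remain connected to each other), so a is not a cut vertex.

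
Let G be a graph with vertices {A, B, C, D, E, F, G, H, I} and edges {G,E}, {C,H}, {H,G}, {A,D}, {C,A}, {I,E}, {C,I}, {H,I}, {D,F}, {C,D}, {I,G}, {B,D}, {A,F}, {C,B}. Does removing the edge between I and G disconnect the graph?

No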